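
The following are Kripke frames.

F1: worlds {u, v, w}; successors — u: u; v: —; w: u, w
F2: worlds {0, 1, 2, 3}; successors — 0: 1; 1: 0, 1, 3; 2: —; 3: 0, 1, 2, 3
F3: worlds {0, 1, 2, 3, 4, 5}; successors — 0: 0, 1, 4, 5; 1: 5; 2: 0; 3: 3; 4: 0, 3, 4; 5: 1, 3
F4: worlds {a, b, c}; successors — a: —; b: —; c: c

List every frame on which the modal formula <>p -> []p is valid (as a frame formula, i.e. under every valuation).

Frame correspondent (Sahlqvist): forall x forall y forall z (Rxy & Rxz -> y = z) — i.e. partial functionality.
F1: fails — w sees both u and w.
F2: fails — 1 sees both 0 and 1.
F3: fails — 0 sees both 0 and 1.
F4: satisfies the condition.

F4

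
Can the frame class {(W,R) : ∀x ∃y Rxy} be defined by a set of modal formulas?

Yes — defined by □q → ◇q

The condition is seriality. A defining modal formula is □q → ◇q.
Suppose □q→◇q is valid. At any x set V(q)=W. Then □q at x, so ◇q at x, so x has a successor.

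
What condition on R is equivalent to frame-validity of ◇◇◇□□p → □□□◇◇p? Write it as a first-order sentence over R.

∀x ∀y ∀z ((xR³y ∧ xR³z) → ∃w (yR²w ∧ zR²w))

This is a Sahlqvist (Geach-type) schema ◇^3□^2p → □^3◇^2p.
First-order correspondent: ∀x ∀y ∀z ((xR³y ∧ xR³z) → ∃w (yR²w ∧ zR²w)).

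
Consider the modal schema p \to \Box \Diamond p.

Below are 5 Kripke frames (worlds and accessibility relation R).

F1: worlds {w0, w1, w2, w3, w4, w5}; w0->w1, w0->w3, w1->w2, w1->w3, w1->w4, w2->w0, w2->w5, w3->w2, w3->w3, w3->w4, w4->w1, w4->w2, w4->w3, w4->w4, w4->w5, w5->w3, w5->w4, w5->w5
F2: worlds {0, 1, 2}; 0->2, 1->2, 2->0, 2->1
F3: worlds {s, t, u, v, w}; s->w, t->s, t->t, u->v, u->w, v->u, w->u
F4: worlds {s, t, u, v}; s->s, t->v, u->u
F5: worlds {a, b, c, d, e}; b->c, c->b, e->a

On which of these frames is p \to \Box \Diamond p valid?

F2

Frame correspondent (Sahlqvist): \forall x \forall y (Rxy \to Ryx) — i.e. symmetry.
F1: fails — Rw1w2 but not Rw2w1.
F2: holds.
F3: fails — Rts but not Rst.
F4: fails — Rtv but not Rvt.
F5: fails — Rea but not Rae.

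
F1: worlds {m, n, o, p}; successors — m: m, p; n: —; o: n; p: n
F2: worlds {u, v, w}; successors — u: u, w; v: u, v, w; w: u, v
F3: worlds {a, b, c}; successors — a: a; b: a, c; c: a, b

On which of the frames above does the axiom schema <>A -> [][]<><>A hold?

The schema corresponds to a generalized confluence (Geach) condition: forall x forall y forall z ((xRy & x R^2 z) -> exists w (y = w & z R^2 w)).
F1: fails — mRm, mR²n but no w with m=w and nR²w.
F2: condition met.
F3: fails — bRc, bR²a but no w with c=w and aR²w.

F2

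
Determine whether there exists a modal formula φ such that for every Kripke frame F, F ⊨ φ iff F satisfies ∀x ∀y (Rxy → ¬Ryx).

Not modally definable

Modal frame validity is preserved under surjective bounded morphisms.
The 5-cycle (worlds w0,w1,w2,w3,w4 with w0→w1→w2→w3→w4→w0) is asymmetric. Mapping every world to a single reflexive point • is a surjective bounded morphism, and the reflexive point is not asymmetric (R•• but asymmetry requires ¬R••).
So no modal formula (or set of formulas) defines exactly the asymmetric frames.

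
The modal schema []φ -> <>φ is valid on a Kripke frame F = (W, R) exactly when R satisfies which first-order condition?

seriality

Suppose □φ→◇φ is valid. At any x set V(φ)=W. Then □φ at x, so ◇φ at x, so x has a successor.
Conversely, on a frame with seriality the schema holds at every world under every valuation.
So the correspondent is seriality.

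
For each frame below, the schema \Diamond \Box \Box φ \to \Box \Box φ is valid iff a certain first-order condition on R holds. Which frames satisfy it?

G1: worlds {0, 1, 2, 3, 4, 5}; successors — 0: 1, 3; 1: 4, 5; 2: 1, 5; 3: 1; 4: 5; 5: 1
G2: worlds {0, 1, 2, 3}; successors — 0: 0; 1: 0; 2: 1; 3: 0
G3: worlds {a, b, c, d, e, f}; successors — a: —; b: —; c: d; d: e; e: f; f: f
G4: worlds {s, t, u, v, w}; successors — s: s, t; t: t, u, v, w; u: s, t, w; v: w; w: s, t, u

The schema corresponds to a generalized confluence (Geach) condition: \forall x \forall y \forall z ((xRy \wedge x R^2 z) \to \exists w (y R^2 w \wedge z = w)).
G1: fails — 0R1, 0R²4 but no w with 1R²w and 4=w.
G2: satisfies the condition.
G3: fails — cRd, cR²e but no w with dR²w and e=w.
G4: fails — tRv, tR²v but no w* with vR²w* and v=w*.

G2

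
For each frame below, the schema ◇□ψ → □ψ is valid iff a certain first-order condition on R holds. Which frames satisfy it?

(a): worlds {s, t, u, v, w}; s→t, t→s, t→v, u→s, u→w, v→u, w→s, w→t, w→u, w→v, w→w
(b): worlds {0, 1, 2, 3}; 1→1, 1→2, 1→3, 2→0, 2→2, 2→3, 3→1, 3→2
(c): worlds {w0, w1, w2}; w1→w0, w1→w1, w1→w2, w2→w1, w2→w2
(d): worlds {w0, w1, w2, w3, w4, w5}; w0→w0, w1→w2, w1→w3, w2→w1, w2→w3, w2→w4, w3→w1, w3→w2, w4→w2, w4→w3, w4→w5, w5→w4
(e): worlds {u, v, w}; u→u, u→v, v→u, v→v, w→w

(e)

This is the axiom for the Euclidean property; its first-order frame correspondent is ∀x ∀y ∀z (Rxy ∧ Rxz → Ryz).
(a): fails — Rst and Rst but not Rtt.
(b): fails — R12 and R11 but not R21.
(c): fails — Rw1w2 and Rw1w0 but not Rw2w0.
(d): fails — Rw1w2 and Rw1w2 but not Rw2w2.
(e): satisfies the condition.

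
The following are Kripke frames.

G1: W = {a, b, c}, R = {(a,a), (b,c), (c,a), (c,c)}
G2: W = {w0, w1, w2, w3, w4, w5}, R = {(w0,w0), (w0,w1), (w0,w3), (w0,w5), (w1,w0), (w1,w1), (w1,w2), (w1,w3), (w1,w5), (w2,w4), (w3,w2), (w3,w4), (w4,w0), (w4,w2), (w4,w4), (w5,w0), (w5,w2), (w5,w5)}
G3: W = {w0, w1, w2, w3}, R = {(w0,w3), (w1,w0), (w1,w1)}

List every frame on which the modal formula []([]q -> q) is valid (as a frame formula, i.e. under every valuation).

G1

The schema corresponds to shift-reflexivity: forall x forall y (Rxy -> Ryy).
G1: ✓.
G2: fails — Rw1w2 but not Rw2w2.
G3: fails — Rw1w0 but not Rw0w0.
Valid on: G1.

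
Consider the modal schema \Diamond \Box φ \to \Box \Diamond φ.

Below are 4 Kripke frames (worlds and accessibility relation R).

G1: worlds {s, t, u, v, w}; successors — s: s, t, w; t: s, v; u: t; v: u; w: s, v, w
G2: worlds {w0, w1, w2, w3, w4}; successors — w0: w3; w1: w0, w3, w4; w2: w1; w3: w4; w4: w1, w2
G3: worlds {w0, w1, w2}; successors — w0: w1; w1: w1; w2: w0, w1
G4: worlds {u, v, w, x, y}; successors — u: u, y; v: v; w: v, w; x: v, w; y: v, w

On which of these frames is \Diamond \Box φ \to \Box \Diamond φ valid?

G3

The schema corresponds to convergence: \forall x \forall y \forall z (Rxy \wedge Rxz \to \exists w (Ryw \wedge Rzw)).
G1: fails — Rtv and Rts but v and s have no common successor.
G2: fails — Rw1w0 and Rw1w3 but w0 and w3 have no common successor.
G3: ✓.
G4: fails — Ruu and Ruy but u and y have no common successor.
Valid on: G3.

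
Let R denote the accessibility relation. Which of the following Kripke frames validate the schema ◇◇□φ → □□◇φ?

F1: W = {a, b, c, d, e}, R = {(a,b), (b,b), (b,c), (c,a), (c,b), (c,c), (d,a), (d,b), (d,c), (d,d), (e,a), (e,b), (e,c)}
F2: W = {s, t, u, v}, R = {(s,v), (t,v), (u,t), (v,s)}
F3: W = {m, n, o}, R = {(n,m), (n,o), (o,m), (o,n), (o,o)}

Frame correspondent (Sahlqvist): ∀x ∀y ∀z ((xR²y ∧ xR²z) → ∃w (yRw ∧ zRw)) — i.e. a generalized confluence (Geach) condition.
F1: condition met.
F2: condition met.
F3: fails — nR²m, nR²m but no w with mRw and mRw.
Valid on: F1, F2.

F1, F2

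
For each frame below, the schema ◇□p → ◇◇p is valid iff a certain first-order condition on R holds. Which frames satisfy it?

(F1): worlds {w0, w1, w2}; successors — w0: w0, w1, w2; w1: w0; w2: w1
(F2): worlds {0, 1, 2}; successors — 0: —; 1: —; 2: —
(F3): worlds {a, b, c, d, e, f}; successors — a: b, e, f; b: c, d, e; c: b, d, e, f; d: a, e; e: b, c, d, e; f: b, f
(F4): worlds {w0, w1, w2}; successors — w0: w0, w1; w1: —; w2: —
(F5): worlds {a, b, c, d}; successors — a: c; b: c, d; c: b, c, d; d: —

The schema corresponds to a generalized confluence (Geach) condition: ∀x ∀y (xRy → ∃w (yRw ∧ xR²w)).
(F1): ✓.
(F2): ✓.
(F3): ✓.
(F4): fails — w0Rw1 but no w with w1Rw and w0R²w.
(F5): fails — bRd but no w with dRw and bR²w.
Valid on: (F1), (F2), (F3).

(F1), (F2), (F3)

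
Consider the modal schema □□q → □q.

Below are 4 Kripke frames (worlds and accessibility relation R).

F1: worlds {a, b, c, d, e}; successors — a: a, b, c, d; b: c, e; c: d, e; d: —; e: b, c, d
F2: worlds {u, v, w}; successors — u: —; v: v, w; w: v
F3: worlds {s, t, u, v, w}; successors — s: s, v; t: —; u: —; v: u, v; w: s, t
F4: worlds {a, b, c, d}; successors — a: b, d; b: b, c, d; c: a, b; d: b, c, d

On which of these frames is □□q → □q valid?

Frame correspondent (Sahlqvist): ∀x ∀y (Rxy → ∃z (Rxz ∧ Rzy)) — i.e. density.
F1: fails — Reb but no z with Rez and Rzb.
F2: holds.
F3: fails — Rwt but no z with Rwz and Rzt.
F4: fails — Rca but no z with Rcz and Rza.

F2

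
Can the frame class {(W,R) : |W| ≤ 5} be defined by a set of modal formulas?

Modal frame validity is preserved under disjoint unions.
Any modal formula valid on each of 6 disjoint one-world frames is valid on their disjoint union (validity is preserved under disjoint unions). Each one-world frame has |W|=1≤5, but the union has |W|=6.
So the class is not modally definable.

No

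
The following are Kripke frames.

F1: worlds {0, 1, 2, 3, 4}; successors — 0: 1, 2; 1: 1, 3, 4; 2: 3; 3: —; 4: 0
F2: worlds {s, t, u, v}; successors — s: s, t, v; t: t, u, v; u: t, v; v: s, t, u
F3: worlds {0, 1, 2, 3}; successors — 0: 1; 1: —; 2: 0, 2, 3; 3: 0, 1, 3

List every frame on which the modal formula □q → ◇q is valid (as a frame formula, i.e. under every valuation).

F2

Frame correspondent (Sahlqvist): ∀x ∃y Rxy — i.e. seriality.
F1: fails — world 3 has no successor.
F2: holds.
F3: fails — world 1 has no successor.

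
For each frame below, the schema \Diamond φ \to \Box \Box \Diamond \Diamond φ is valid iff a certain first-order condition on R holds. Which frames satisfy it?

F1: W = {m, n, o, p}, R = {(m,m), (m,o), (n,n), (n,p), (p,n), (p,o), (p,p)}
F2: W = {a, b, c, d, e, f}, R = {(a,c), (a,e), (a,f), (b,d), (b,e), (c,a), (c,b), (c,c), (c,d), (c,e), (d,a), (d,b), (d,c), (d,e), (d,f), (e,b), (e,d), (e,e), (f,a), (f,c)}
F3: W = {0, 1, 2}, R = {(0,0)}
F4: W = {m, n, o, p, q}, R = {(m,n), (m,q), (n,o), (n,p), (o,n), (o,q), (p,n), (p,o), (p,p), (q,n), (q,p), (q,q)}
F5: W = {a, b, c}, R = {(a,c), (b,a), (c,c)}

Frame correspondent (Sahlqvist): \forall x \forall y \forall z ((xRy \wedge x R^2 z) \to \exists w (y = w \wedge z R^2 w)) — i.e. a generalized confluence (Geach) condition.
F1: fails — mRm, mR²o but no w with m=w and oR²w.
F2: fails — aRf, aR²a but no w with f=w and aR²w.
F3: ✓.
F4: ✓.
F5: fails — bRa, bR²c but no w with a=w and cR²w.

F3, F4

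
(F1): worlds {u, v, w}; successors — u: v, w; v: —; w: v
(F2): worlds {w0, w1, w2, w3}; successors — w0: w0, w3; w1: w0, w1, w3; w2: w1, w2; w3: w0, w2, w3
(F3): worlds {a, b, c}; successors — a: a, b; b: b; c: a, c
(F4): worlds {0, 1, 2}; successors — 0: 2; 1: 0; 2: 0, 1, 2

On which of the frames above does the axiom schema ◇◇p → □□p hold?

(F1)

This is the axiom for a generalized confluence (Geach) condition; its first-order frame correspondent is ∀x ∀y ∀z ((xR²y ∧ xR²z) → ∃w (y = w ∧ z = w)).
(F1): ✓.
(F2): fails — w0R²w0, w0R²w2 but w0 ≠ w2.
(F3): fails — aR²a, aR²b but a ≠ b.
(F4): fails — 0R²0, 0R²1 but 0 ≠ 1.
Valid on: (F1).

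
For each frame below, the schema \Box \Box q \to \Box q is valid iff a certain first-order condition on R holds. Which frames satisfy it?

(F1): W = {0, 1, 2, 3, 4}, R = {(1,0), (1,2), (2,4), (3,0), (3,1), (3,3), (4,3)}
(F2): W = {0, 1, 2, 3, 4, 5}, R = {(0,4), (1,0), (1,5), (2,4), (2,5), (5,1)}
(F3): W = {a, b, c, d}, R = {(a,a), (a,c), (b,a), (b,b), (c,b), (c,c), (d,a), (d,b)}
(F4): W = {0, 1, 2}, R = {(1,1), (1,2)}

(F3), (F4)

This is the axiom for density; its first-order frame correspondent is \forall x \forall y (Rxy \to \exists z (Rxz \wedge Rzy)).
(F1): fails — R10 but no z with R1z and Rz0.
(F2): fails — R10 but no z with R1z and Rz0.
(F3): satisfies the condition.
(F4): satisfies the condition.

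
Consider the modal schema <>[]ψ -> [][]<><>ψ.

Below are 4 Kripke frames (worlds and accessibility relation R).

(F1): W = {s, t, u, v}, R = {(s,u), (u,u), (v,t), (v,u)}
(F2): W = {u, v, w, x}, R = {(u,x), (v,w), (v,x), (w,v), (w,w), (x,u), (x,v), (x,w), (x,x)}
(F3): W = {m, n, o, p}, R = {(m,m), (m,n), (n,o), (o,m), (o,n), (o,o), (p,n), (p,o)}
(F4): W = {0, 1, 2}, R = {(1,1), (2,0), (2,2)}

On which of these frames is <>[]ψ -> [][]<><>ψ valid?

The schema corresponds to a generalized confluence (Geach) condition: forall x forall y forall z ((xRy & x R^2 z) -> exists w (yRw & z R^2 w)).
(F1): fails — vRt, vR²u but no w with tRw and uR²w.
(F2): ✓.
(F3): ✓.
(F4): fails — 2R0, 2R²0 but no w with 0Rw and 0R²w.

(F2), (F3)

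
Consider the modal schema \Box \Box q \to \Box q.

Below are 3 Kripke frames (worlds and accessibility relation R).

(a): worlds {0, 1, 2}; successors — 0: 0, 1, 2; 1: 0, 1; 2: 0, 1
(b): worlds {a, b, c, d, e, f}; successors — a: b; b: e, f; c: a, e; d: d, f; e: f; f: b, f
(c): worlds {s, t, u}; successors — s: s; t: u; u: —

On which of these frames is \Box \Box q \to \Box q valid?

(a)

The schema corresponds to density: \forall x \forall y (Rxy \to \exists z (Rxz \wedge Rzy)).
(a): ✓.
(b): fails — Rab but no z with Raz and Rzb.
(c): fails — Rtu but no z with Rtz and Rzu.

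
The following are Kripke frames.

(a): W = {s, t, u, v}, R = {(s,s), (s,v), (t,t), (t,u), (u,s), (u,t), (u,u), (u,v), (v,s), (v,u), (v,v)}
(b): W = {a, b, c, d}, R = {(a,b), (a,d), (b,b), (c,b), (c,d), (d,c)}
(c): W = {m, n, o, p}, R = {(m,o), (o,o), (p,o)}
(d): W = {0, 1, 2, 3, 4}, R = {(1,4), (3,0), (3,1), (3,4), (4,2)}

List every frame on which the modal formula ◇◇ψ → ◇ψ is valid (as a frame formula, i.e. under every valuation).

Frame correspondent (Sahlqvist): ∀x ∀y (xR²y → ∃w (y = w ∧ xRw)) — i.e. a generalized confluence (Geach) condition.
(a): fails — sR²u but no w with u=w and sRw.
(b): fails — aR²c but no w with c=w and aRw.
(c): ✓.
(d): fails — 1R²2 but no w with 2=w and 1Rw.
Valid on: (c).

(c)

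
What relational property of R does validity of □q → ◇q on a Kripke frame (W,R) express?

seriality

This is the D axiom.
It corresponds to seriality: ∀x ∃y Rxy.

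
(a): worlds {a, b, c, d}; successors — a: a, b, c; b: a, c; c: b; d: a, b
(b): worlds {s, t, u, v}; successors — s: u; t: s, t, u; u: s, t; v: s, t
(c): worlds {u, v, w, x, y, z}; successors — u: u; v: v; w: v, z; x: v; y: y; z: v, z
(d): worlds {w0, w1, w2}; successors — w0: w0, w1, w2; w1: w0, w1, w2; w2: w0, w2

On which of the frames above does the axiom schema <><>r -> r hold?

none

This is the axiom for a generalized confluence (Geach) condition; its first-order frame correspondent is forall x forall y (x R^2 y -> exists w (y = w & x = w)).
(a): fails — aR²b but b ≠ a.
(b): fails — sR²t but t ≠ s.
(c): fails — wR²v but v ≠ w.
(d): fails — w0R²w1 but w1 ≠ w0.
Valid on no frame.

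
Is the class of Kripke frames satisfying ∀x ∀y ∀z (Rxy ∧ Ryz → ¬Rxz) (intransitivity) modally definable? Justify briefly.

No

Any modally definable frame class is closed under surjective bounded morphisms.
The 3-cycle (worlds w0,w1,w2 with w0→w1→w2→w0) is intransitive. Mapping every world to a single reflexive point • is a surjective bounded morphism; the reflexive point is not intransitive (R••∧R•• but R••).
So no modal formula (or set of formulas) defines exactly the intransitive frames.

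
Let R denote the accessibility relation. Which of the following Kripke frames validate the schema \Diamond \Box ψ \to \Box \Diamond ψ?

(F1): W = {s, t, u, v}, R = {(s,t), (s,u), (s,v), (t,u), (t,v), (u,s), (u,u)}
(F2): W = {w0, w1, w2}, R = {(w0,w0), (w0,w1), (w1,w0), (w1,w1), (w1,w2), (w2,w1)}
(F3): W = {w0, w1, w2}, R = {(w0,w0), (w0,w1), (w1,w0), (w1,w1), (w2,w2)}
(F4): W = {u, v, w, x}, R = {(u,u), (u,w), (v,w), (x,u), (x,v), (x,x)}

This is the axiom for convergence; its first-order frame correspondent is \forall x \forall y \forall z (Rxy \wedge Rxz \to \exists w (Ryw \wedge Rzw)).
(F1): fails — Rsv and Rsv but v and v have no common successor.
(F2): ✓.
(F3): ✓.
(F4): fails — Ruw and Ruw but w and w have no common successor.

(F2), (F3)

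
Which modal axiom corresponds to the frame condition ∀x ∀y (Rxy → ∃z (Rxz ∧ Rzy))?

A defining formula is □□p → □p (the C4 axiom).

□□p → □p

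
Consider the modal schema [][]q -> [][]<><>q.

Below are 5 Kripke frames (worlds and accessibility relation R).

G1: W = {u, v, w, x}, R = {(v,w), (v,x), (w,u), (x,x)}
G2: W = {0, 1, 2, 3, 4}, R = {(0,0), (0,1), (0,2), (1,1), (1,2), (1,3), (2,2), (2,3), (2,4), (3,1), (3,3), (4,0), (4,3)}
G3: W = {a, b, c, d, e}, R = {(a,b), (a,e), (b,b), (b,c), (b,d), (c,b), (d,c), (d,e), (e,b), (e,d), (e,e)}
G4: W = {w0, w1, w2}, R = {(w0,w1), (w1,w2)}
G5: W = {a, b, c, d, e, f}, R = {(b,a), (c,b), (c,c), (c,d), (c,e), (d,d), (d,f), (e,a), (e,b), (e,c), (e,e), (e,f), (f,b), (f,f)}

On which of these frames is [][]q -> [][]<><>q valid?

G2, G3

Frame correspondent (Sahlqvist): forall x forall z (x R^2 z -> exists w (x R^2 w & z R^2 w)) — i.e. a generalized confluence (Geach) condition.
G1: fails — vR²u but no t with vR²t and uR²t.
G2: condition met.
G3: condition met.
G4: fails — w0R²w2 but no w with w0R²w and w2R²w.
G5: fails — cR²a but no w with cR²w and aR²w.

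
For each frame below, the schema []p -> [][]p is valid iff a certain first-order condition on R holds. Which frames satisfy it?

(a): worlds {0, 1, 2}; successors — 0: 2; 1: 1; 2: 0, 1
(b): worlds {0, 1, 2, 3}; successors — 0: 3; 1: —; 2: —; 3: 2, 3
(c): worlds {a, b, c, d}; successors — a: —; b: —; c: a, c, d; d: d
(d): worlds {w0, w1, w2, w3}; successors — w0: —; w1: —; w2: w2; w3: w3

(c), (d)

The schema corresponds to transitivity: forall x forall y forall z (Rxy & Ryz -> Rxz).
(a): fails — R20 and R02 but not R22.
(b): fails — R03 and R32 but not R02.
(c): satisfies the condition.
(d): satisfies the condition.
Valid on: (c), (d).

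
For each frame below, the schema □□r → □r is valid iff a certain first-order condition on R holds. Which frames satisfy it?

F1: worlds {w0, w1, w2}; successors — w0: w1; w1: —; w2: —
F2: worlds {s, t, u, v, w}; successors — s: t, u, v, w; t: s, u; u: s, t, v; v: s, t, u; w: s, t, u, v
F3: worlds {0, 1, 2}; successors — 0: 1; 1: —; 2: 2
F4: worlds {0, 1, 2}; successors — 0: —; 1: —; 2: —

This is the axiom for density; its first-order frame correspondent is ∀x ∀y (Rxy → ∃z (Rxz ∧ Rzy)).
F1: fails — Rw0w1 but no z with Rw0z and Rzw1.
F2: fails — Rsw but no z with Rsz and Rzw.
F3: fails — R01 but no z with R0z and Rz1.
F4: condition met.
Valid on: F4.

F4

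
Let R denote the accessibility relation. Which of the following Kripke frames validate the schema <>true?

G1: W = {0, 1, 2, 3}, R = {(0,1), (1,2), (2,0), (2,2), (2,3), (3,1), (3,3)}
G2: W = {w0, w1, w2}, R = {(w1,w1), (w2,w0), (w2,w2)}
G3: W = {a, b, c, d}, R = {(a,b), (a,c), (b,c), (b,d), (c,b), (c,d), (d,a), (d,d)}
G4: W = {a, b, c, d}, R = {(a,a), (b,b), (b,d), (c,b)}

G1, G3

The schema corresponds to seriality: forall x exists y Rxy.
G1: holds.
G2: fails — world w0 has no successor.
G3: holds.
G4: fails — world d has no successor.
Valid on: G1, G3.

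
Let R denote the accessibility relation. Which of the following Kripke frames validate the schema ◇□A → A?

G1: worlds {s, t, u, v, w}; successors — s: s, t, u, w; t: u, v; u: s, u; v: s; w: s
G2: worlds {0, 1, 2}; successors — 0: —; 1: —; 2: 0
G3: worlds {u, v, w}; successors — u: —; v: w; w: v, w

G3

Frame correspondent (Sahlqvist): ∀x ∀y (Rxy → Ryx) — i.e. symmetry.
G1: fails — Rtv but not Rvt.
G2: fails — R20 but not R02.
G3: condition met.
Valid on: G3.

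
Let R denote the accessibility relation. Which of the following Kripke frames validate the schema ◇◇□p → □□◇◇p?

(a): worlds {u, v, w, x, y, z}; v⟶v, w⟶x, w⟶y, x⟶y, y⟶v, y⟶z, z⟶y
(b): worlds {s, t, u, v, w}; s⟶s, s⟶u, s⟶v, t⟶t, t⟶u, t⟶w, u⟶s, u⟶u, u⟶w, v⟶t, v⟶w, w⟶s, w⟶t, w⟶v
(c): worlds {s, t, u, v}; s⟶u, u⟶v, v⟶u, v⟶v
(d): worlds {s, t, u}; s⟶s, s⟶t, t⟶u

(b), (c)

This is the axiom for a generalized confluence (Geach) condition; its first-order frame correspondent is ∀x ∀y ∀z ((xR²y ∧ xR²z) → ∃w (yRw ∧ zR²w)).
(a): fails — wR²z, wR²v but no t with zRt and vR²t.
(b): satisfies the condition.
(c): satisfies the condition.
(d): fails — sR²s, sR²t but no w with sRw and tR²w.
Valid on: (b), (c).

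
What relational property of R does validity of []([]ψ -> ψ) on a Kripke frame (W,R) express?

Suppose □(□ψ→ψ) is valid. Take Rxy and set V(ψ)={w : Ryw}. Then at y, □ψ holds; since □(□ψ→ψ) at x, □ψ→ψ at y, so ψ at y, i.e. Ryy.
Conversely, any frame satisfying forall x forall y (Rxy -> Ryy) validates the schema.
So the correspondent is shift-reflexivity.

Shift-reflexivity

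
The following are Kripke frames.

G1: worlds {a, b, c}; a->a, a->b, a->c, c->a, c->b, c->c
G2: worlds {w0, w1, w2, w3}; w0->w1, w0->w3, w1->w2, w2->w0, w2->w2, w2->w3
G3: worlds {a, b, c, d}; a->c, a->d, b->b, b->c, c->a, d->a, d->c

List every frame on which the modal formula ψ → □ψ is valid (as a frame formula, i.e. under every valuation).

none

Frame correspondent (Sahlqvist): ∀x ∀z (xRz → ∃w (x = w ∧ z = w)) — i.e. a generalized confluence (Geach) condition.
G1: fails — aRb but a ≠ b.
G2: fails — w0Rw1 but w0 ≠ w1.
G3: fails — aRc but a ≠ c.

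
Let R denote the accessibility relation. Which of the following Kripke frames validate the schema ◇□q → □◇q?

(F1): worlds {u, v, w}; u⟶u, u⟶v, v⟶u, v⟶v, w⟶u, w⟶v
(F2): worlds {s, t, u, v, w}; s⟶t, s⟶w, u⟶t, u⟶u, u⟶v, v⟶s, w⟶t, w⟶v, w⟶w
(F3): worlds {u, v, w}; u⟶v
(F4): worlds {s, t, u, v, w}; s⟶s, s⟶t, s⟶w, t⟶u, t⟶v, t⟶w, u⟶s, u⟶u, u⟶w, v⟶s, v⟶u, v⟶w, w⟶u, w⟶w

(F1), (F4)

The schema corresponds to convergence: ∀x ∀y ∀z (Rxy ∧ Rxz → ∃w (Ryw ∧ Rzw)).
(F1): ✓.
(F2): fails — Rsw and Rst but w and t have no common successor.
(F3): fails — Ruv and Ruv but v and v have no common successor.
(F4): ✓.
Valid on: (F1), (F4).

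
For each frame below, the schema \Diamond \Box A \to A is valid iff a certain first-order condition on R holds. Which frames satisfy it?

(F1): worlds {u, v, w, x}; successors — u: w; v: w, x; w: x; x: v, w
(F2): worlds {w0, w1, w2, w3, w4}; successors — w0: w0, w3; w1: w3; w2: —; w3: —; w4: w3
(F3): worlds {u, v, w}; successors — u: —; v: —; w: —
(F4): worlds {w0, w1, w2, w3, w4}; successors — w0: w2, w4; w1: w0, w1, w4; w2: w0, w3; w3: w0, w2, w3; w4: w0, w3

(F3)

This is the axiom for a generalized confluence (Geach) condition; its first-order frame correspondent is \forall x \forall y (xRy \to \exists w (yRw \wedge x = w)).
(F1): fails — uRw but no t with wRt and u=t.
(F2): fails — w0Rw3 but no w with w3Rw and w0=w.
(F3): satisfies the condition.
(F4): fails — w1Rw0 but no w with w0Rw and w1=w.
Valid on: (F3).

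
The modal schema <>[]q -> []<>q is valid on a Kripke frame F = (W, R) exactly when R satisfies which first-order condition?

Suppose ◇□q→□◇q is valid. Take Rxy, Rxz and set V(q)={w : Ryw}. Then □q at y so ◇□q at x, so □◇q at x, so ◇q at z, giving w with Rzw and Ryw.

convergence: forall x forall y forall z (Rxy & Rxz -> exists w (Ryw & Rzw))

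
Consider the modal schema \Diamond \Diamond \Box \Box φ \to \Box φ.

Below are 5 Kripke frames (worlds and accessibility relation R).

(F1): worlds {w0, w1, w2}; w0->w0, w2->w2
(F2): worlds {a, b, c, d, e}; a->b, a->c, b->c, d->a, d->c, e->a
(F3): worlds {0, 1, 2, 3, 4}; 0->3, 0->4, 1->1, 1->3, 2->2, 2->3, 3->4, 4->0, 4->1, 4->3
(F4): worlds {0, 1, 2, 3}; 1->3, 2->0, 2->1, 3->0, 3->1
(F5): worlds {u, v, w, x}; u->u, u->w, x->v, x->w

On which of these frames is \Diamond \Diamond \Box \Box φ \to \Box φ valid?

The schema corresponds to a generalized confluence (Geach) condition: \forall x \forall y \forall z ((x R^2 y \wedge xRz) \to \exists w (y R^2 w \wedge z = w)).
(F1): satisfies the condition.
(F2): fails — aR²c, aRb but no w with cR²w and b=w.
(F3): fails — 0R²3, 0R4 but no w with 3R²w and 4=w.
(F4): fails — 1R²0, 1R3 but no w with 0R²w and 3=w.
(F5): fails — uR²w, uRu but no t with wR²t and u=t.
Valid on: (F1).

(F1)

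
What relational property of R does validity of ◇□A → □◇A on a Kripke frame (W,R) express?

convergence: ∀x ∀y ∀z (Rxy ∧ Rxz → ∃w (Ryw ∧ Rzw))

Suppose ◇□A→□◇A is valid. Take Rxy, Rxz and set V(A)={w : Ryw}. Then □A at y so ◇□A at x, so □◇A at x, so ◇A at z, giving w with Rzw and Ryw.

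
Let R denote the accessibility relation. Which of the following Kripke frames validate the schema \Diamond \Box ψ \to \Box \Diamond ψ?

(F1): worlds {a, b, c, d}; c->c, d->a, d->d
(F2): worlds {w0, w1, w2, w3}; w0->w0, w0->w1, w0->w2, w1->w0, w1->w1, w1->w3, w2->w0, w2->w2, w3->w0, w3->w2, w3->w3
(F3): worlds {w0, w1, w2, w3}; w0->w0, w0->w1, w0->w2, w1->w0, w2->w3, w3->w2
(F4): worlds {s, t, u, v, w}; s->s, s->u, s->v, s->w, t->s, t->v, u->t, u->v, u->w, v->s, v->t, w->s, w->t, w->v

The schema corresponds to convergence: \forall x \forall y \forall z (Rxy \wedge Rxz \to \exists w (Ryw \wedge Rzw)).
(F1): fails — Rdd and Rda but d and a have no common successor.
(F2): ✓.
(F3): fails — Rw0w1 and Rw0w2 but w1 and w2 have no common successor.
(F4): ✓.
Valid on: (F2), (F4).

(F2), (F4)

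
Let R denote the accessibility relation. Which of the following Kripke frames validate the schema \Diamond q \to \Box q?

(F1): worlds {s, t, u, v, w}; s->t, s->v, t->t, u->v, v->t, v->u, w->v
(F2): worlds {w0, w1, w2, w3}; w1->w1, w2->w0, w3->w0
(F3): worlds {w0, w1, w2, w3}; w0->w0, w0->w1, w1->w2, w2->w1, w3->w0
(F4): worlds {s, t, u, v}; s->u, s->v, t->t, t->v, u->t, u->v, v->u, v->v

This is the axiom for partial functionality; its first-order frame correspondent is \forall x \forall y \forall z (Rxy \wedge Rxz \to y = z).
(F1): fails — s sees both t and v.
(F2): condition met.
(F3): fails — w0 sees both w0 and w1.
(F4): fails — s sees both u and v.

(F2)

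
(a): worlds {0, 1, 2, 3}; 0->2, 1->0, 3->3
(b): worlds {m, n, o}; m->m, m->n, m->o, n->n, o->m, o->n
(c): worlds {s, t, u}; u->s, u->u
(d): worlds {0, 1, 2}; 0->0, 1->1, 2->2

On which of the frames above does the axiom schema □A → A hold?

Frame correspondent (Sahlqvist): ∀x Rxx — i.e. reflexivity.
(a): fails — world 0 does not see itself.
(b): fails — world o does not see itself.
(c): fails — world s does not see itself.
(d): condition met.
Valid on: (d).

(d)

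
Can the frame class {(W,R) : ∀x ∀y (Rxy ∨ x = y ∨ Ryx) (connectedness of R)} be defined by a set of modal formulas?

No — not modally definable

Modal frame validity is preserved under disjoint unions.
Take 4 disjoint single-world reflexive frames: each is trivially connected, but their disjoint union has 4 worlds with no edge between distinct components, so it is not connected.
Hence connectedness of R is not modally definable.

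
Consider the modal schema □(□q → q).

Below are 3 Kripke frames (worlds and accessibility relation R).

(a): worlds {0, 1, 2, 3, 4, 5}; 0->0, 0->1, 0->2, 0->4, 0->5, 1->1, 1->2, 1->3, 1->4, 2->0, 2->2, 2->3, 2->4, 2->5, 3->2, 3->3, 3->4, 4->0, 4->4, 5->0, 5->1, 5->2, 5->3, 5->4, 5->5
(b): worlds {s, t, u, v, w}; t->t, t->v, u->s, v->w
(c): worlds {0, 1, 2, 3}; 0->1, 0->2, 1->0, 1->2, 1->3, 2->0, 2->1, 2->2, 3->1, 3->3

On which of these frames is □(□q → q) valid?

Frame correspondent (Sahlqvist): ∀x ∀y (Rxy → Ryy) — i.e. shift-reflexivity.
(a): satisfies the condition.
(b): fails — Rus but not Rss.
(c): fails — R10 but not R00.
Valid on: (a).

(a)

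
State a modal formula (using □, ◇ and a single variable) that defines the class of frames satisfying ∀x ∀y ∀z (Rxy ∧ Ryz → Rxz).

□ψ → □□ψ

The condition is transitivity. The 4 schema □ψ → □□ψ defines it.
Suppose □ψ→□□ψ is valid. Take Rxy, Ryz and set V(ψ)={w : Rxw}. Then □ψ at x, so □□ψ at x, so □ψ at y, so ψ at z, i.e. Rxz.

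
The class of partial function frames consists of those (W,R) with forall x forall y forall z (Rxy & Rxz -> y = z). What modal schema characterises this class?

◇q → □q

This is partial functionality; the standard corresponding axiom is CD: ◇q → □q.
Suppose ◇q→□q is valid. Take Rxy, Rxz and set V(q)={y}. Then ◇q at x, so □q at x, so q at z, i.e. z=y.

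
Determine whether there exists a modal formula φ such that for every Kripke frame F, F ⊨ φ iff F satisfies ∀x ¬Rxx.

If a class were modally definable it would be closed under surjective bounded morphisms (Goldblatt–Thomason).
The 4-cycle (worlds a,b,c,d with a→b→c→d→a) is irreflexive, and the map sending every world to a single reflexive point • is a surjective bounded morphism (forth: every edge maps to (•,•); back: every world has a successor). So any modal formula valid on the 4-cycle is also valid on the reflexive point, which is not irreflexive.
So the class is not modally definable.

Not definable by any modal formula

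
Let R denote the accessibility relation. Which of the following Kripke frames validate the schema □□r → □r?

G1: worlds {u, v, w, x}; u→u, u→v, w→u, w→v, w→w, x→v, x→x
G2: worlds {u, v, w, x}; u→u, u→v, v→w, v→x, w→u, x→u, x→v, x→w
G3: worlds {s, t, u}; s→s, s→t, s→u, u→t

This is the axiom for density; its first-order frame correspondent is ∀x ∀y (Rxy → ∃z (Rxz ∧ Rzy)).
G1: ✓.
G2: fails — Rvx but no z with Rvz and Rzx.
G3: fails — Rut but no z with Ruz and Rzt.
Valid on: G1.

G1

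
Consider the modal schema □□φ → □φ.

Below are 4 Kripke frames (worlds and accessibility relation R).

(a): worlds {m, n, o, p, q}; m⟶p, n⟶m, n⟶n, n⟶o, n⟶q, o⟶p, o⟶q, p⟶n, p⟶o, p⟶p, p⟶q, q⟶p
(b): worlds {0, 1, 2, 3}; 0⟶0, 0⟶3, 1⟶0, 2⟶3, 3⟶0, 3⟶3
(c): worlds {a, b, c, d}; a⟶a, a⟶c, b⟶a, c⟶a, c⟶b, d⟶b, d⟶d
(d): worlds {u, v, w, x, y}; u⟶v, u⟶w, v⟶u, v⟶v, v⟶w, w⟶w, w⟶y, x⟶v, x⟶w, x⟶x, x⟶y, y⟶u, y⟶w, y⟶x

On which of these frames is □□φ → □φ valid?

(a), (b)

This is the axiom for density; its first-order frame correspondent is ∀x ∀y (Rxy → ∃z (Rxz ∧ Rzy)).
(a): ✓.
(b): ✓.
(c): fails — Rcb but no z with Rcz and Rzb.
(d): fails — Ryu but no z with Ryz and Rzu.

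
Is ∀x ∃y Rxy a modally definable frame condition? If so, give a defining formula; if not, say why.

Yes: it is seriality, defined by the D schema □q → ◇q.
Suppose □q→◇q is valid. At any x set V(q)=W. Then □q at x, so ◇q at x, so x has a successor.

Yes, by □q → ◇q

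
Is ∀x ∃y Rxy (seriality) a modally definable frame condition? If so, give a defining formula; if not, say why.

Definable; □r → ◇r defines it

This is a Sahlqvist condition; the D axiom □r → ◇r defines it.
Suppose □r→◇r is valid. At any x set V(r)=W. Then □r at x, so ◇r at x, so x has a successor.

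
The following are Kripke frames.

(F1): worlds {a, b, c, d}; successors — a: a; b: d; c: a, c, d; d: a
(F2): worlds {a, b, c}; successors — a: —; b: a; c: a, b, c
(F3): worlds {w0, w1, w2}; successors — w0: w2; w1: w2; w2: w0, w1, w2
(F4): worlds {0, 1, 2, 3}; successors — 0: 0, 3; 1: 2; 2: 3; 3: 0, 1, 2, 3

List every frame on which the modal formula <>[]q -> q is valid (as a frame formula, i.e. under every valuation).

(F3)

This is the axiom for symmetry; its first-order frame correspondent is forall x forall y (Rxy -> Ryx).
(F1): fails — Rcd but not Rdc.
(F2): fails — Rca but not Rac.
(F3): condition met.
(F4): fails — R31 but not R13.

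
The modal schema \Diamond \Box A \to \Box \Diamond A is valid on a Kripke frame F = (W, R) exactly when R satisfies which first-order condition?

Suppose ◇□A→□◇A is valid. Take Rxy, Rxz and set V(A)={w : Ryw}. Then □A at y so ◇□A at x, so □◇A at x, so ◇A at z, giving w with Rzw and Ryw.

Convergence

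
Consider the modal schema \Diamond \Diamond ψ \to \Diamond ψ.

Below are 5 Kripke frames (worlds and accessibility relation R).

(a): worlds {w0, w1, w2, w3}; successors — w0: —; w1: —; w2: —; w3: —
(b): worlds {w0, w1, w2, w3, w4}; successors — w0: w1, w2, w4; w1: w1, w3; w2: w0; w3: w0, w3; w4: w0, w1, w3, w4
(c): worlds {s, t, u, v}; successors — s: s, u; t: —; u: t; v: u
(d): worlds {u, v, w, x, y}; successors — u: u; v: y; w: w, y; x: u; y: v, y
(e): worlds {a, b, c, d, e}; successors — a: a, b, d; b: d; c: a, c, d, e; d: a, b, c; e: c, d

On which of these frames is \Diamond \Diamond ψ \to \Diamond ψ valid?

Frame correspondent (Sahlqvist): \forall x \forall y \forall z (Rxy \wedge Ryz \to Rxz) — i.e. transitivity.
(a): ✓.
(b): fails — Rw0w4 and Rw4w0 but not Rw0w0.
(c): fails — Rsu and Rut but not Rst.
(d): fails — Rwy and Ryv but not Rwv.
(e): fails — Rcd and Rdb but not Rcb.

(a)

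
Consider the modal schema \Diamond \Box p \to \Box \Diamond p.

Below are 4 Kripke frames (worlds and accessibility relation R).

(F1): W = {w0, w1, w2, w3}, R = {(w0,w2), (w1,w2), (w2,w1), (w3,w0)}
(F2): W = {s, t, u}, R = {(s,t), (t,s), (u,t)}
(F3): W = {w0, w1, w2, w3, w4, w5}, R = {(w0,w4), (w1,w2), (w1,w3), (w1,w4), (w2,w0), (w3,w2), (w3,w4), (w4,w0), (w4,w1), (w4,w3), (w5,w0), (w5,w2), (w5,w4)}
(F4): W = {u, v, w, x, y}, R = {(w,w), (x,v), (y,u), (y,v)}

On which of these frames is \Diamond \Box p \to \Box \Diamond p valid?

(F1), (F2)

This is the axiom for convergence; its first-order frame correspondent is \forall x \forall y \forall z (Rxy \wedge Rxz \to \exists w (Ryw \wedge Rzw)).
(F1): satisfies the condition.
(F2): satisfies the condition.
(F3): fails — Rw1w2 and Rw1w3 but w2 and w3 have no common successor.
(F4): fails — Rxv and Rxv but v and v have no common successor.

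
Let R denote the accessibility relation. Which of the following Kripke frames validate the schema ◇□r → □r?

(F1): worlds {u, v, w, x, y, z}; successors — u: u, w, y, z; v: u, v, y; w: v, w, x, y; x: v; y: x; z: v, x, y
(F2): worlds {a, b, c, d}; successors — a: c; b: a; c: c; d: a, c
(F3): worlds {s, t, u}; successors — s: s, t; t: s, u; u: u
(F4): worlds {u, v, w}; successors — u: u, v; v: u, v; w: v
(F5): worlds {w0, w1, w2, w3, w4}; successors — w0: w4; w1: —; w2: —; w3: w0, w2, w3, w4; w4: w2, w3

(F4)

This is the axiom for the Euclidean property; its first-order frame correspondent is ∀x ∀y ∀z (Rxy ∧ Rxz → Ryz).
(F1): fails — Ruz and Ruz but not Rzz.
(F2): fails — Rba and Rba but not Raa.
(F3): fails — Rst and Rst but not Rtt.
(F4): satisfies the condition.
(F5): fails — Rw0w4 and Rw0w4 but not Rw4w4.
Valid on: (F4).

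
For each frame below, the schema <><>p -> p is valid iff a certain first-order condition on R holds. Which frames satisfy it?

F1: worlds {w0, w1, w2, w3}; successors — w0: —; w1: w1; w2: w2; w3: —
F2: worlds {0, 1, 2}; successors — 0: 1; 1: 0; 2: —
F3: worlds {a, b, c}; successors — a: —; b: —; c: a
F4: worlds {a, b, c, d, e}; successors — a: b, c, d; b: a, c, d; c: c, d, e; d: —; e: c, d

Frame correspondent (Sahlqvist): forall x forall y (x R^2 y -> exists w (y = w & x = w)) — i.e. a generalized confluence (Geach) condition.
F1: holds.
F2: holds.
F3: holds.
F4: fails — aR²c but c ≠ a.
Valid on: F1, F2, F3.

F1, F2, F3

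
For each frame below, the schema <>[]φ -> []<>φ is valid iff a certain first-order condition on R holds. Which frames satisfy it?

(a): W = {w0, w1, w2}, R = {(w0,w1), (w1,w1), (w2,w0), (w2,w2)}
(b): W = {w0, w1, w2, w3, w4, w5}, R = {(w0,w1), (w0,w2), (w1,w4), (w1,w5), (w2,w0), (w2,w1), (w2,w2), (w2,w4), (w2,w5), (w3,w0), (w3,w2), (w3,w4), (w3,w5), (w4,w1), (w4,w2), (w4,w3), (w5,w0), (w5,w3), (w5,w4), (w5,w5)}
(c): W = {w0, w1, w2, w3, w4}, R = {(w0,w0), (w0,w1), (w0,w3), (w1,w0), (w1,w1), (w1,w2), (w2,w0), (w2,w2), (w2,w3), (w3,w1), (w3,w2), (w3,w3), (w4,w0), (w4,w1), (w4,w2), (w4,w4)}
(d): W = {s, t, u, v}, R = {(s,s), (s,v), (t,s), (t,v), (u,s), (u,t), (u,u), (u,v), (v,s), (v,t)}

This is the axiom for convergence; its first-order frame correspondent is forall x forall y forall z (Rxy & Rxz -> exists w (Ryw & Rzw)).
(a): fails — Rw2w0 and Rw2w2 but w0 and w2 have no common successor.
(b): fails — Rw2w4 and Rw2w1 but w4 and w1 have no common successor.
(c): satisfies the condition.
(d): satisfies the condition.

(c), (d)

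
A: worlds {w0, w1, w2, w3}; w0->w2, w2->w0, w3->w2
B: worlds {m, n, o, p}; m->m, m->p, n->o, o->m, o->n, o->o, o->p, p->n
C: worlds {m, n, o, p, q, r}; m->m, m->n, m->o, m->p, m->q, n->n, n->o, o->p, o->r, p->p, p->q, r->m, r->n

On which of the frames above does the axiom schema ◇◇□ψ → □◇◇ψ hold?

A

This is the axiom for a generalized confluence (Geach) condition; its first-order frame correspondent is ∀x ∀y ∀z ((xR²y ∧ xRz) → ∃w (yRw ∧ zR²w)).
A: condition met.
B: fails — mR²m, mRp but no w with mRw and pR²w.
C: fails — mR²m, mRq but no w with mRw and qR²w.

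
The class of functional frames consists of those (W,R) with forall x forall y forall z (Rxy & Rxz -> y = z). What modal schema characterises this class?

◇r → □r

This is partial functionality; the standard corresponding axiom is CD: ◇r → □r.
Suppose ◇r→□r is valid. Take Rxy, Rxz and set V(r)={y}. Then ◇r at x, so □r at x, so r at z, i.e. z=y.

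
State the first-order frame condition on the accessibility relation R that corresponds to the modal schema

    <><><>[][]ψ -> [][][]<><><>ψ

This is a Sahlqvist (Geach-type) schema ◇^3□^2ψ → □^3◇^3ψ.
Minimal-valuation argument: fix x; take any y with xR^3y and any z with xR^3z. Set V(ψ) to the set of worlds R-reachable from y in exactly 2 steps. Then □^2ψ holds at y, so the antecedent holds at x; validity forces ◇^3ψ at z, giving a w with zR^3w and yR^2w.
First-order correspondent: forall x forall y forall z ((x R^3 y & x R^3 z) -> exists w (y R^2 w & z R^3 w)).

forall x forall y forall z ((x R^3 y & x R^3 z) -> exists w (y R^2 w & z R^3 w))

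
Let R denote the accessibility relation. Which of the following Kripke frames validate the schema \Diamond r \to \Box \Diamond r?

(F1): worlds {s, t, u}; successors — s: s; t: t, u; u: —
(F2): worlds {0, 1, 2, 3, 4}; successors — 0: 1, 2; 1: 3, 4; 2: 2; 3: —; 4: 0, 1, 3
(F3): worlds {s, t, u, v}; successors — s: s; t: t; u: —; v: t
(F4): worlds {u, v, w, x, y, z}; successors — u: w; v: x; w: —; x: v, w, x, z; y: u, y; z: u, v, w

(F3)

Frame correspondent (Sahlqvist): \forall x \forall y \forall z (Rxy \wedge Rxz \to Ryz) — i.e. the Euclidean property.
(F1): fails — Rtu and Rtt but not Rut.
(F2): fails — R02 and R01 but not R21.
(F3): condition met.
(F4): fails — Ruw and Ruw but not Rww.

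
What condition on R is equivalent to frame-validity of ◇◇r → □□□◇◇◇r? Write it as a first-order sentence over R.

∀x ∀y ∀z ((xR²y ∧ xR³z) → ∃w (y = w ∧ zR³w))

This is a Sahlqvist (Geach-type) schema ◇^2□^0r → □^3◇^3r.
Minimal-valuation argument: fix x; take any y with xR^2y and any z with xR^3z. Set V(r) to the set of worlds R-reachable from y in exactly 0 steps. Then □^0r holds at y, so the antecedent holds at x; validity forces ◇^3r at z, giving a w with zR^3w and yR^0w.
First-order correspondent: ∀x ∀y ∀z ((xR²y ∧ xR³z) → ∃w (y = w ∧ zR³w)).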